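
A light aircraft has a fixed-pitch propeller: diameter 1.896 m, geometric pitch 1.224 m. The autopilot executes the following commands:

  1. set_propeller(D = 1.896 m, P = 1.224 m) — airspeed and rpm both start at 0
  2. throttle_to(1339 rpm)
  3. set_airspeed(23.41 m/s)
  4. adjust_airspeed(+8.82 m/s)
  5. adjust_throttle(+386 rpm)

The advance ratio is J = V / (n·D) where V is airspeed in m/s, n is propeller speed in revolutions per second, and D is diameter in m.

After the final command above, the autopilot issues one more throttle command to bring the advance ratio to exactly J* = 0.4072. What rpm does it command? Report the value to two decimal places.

set_propeller: D = 1.896 m, P = 1.224 m (p = P/D = 0.645570); state ← (V=0, rpm=0)
throttle_to(1339): rpm ← 1339
set_airspeed(23.41): V ← 23.41 m/s
adjust_airspeed(+8.82): V ← 23.41 +8.82 = 32.23 m/s
adjust_throttle(+386): rpm ← 1339 +386 = 1725
final state: V = 32.23 m/s, rpm = 1725 → n = rpm/60 = 28.750000 rev/s
target J* = 0.4072; solve J* = V/(n·D) for n: n = V/(J*·D) = 32.23/(0.4072 × 1.896) = 41.745936 rev/s
rpm = 60·n = 2504.756161

rpm = 2504.76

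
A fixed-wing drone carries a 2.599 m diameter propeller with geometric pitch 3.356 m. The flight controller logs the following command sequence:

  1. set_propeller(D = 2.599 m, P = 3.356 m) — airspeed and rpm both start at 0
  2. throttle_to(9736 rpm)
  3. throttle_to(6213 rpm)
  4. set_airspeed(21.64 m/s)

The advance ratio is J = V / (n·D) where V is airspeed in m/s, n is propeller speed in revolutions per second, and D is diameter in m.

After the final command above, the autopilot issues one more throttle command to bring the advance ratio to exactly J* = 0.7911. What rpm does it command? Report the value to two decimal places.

rpm = 631.50

set_propeller: D = 2.599 m, P = 3.356 m (p = P/D = 1.291266); state ← (V=0, rpm=0)
throttle_to(9736): rpm ← 9736
throttle_to(6213): rpm ← 6213
set_airspeed(21.64): V ← 21.64 m/s
final state: V = 21.64 m/s, rpm = 6213 → n = rpm/60 = 103.550000 rev/s
target J* = 0.7911; solve J* = V/(n·D) for n: n = V/(J*·D) = 21.64/(0.7911 × 2.599) = 10.524939 rev/s
rpm = 60·n = 631.496347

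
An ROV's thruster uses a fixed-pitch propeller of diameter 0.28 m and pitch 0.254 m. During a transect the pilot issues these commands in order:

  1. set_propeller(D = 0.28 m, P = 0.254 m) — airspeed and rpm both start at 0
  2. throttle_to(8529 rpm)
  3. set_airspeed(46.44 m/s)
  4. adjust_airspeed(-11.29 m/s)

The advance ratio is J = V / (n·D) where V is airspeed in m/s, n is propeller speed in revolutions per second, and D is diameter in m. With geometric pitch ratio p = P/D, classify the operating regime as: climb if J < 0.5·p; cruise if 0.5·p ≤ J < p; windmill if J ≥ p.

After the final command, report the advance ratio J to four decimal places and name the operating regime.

J = 0.8831, regime = cruise

set_propeller: D = 0.28 m, P = 0.254 m (p = P/D = 0.907143); state ← (V=0, rpm=0)
throttle_to(8529): rpm ← 8529
set_airspeed(46.44): V ← 46.44 m/s
adjust_airspeed(-11.29): V ← 46.44 -11.29 = 35.15 m/s
final state: V = 35.15 m/s, rpm = 8529 → n = rpm/60 = 142.150000 rev/s
J = V / (n·D) = 35.15 / (142.150000 × 0.28) = 0.883121
regime bands: climb J<0.4536 | cruise [0.4536, 0.9071) | windmill J≥0.9071
J = 0.8831 → cruise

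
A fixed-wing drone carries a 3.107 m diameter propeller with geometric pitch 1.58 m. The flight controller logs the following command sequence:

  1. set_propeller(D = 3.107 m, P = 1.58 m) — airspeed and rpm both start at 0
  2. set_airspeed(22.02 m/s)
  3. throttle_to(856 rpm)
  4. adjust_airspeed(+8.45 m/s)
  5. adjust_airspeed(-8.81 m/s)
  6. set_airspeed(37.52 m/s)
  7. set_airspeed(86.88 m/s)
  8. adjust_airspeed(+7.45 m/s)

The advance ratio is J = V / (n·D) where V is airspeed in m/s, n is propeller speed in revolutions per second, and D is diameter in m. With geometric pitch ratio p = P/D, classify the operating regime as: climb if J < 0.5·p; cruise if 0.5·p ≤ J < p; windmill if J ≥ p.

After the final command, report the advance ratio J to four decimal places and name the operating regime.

set_propeller: D = 3.107 m, P = 1.58 m (p = P/D = 0.508529); state ← (V=0, rpm=0)
set_airspeed(22.02): V ← 22.02 m/s
throttle_to(856): rpm ← 856
adjust_airspeed(+8.45): V ← 22.02 +8.45 = 30.47 m/s
adjust_airspeed(-8.81): V ← 30.47 -8.81 = 21.66 m/s
set_airspeed(37.52): V ← 37.52 m/s
set_airspeed(86.88): V ← 86.88 m/s
adjust_airspeed(+7.45): V ← 86.88 +7.45 = 94.33 m/s
final state: V = 94.33 m/s, rpm = 856 → n = rpm/60 = 14.266667 rev/s
J = V / (n·D) = 94.33 / (14.266667 × 3.107) = 2.128071
regime bands: climb J<0.2543 | cruise [0.2543, 0.5085) | windmill J≥0.5085
J = 2.1281 → windmill

J = 2.1281, regime = windmill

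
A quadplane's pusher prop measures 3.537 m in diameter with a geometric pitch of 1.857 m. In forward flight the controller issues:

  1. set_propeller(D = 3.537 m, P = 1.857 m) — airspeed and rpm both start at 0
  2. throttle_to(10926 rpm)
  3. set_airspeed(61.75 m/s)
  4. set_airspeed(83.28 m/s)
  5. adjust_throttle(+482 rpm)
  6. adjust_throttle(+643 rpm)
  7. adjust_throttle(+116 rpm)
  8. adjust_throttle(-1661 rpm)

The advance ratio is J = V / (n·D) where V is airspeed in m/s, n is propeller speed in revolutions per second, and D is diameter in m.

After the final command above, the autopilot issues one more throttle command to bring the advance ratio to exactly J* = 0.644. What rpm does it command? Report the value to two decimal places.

rpm = 2193.67

set_propeller: D = 3.537 m, P = 1.857 m (p = P/D = 0.525021); state ← (V=0, rpm=0)
throttle_to(10926): rpm ← 10926
set_airspeed(61.75): V ← 61.75 m/s
set_airspeed(83.28): V ← 83.28 m/s
adjust_throttle(+482): rpm ← 10926 +482 = 11408
adjust_throttle(+643): rpm ← 11408 +643 = 12051
adjust_throttle(+116): rpm ← 12051 +116 = 12167
adjust_throttle(-1661): rpm ← 12167 -1661 = 10506
final state: V = 83.28 m/s, rpm = 10506 → n = rpm/60 = 175.100000 rev/s
target J* = 0.644; solve J* = V/(n·D) for n: n = V/(J*·D) = 83.28/(0.644 × 3.537) = 36.561145 rev/s
rpm = 60·n = 2193.668705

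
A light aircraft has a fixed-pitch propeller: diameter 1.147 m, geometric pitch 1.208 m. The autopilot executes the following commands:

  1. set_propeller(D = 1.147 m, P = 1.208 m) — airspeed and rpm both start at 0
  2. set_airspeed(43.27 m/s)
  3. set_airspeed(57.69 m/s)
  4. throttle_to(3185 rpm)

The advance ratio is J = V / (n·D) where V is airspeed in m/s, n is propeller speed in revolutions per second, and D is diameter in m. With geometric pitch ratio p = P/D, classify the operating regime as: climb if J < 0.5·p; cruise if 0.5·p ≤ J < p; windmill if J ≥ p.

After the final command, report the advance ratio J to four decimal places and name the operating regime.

J = 0.9475, regime = cruise

set_propeller: D = 1.147 m, P = 1.208 m (p = P/D = 1.053182); state ← (V=0, rpm=0)
set_airspeed(43.27): V ← 43.27 m/s
set_airspeed(57.69): V ← 57.69 m/s
throttle_to(3185): rpm ← 3185
final state: V = 57.69 m/s, rpm = 3185 → n = rpm/60 = 53.083333 rev/s
J = V / (n·D) = 57.69 / (53.083333 × 1.147) = 0.947499
regime bands: climb J<0.5266 | cruise [0.5266, 1.0532) | windmill J≥1.0532
J = 0.9475 → cruise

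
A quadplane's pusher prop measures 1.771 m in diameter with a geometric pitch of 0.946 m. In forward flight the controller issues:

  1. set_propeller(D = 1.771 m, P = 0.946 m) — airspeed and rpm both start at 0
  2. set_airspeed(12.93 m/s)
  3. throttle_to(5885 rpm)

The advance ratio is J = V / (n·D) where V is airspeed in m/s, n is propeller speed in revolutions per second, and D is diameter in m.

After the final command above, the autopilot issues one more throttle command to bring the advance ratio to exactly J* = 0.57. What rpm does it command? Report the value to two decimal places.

set_propeller: D = 1.771 m, P = 0.946 m (p = P/D = 0.534161); state ← (V=0, rpm=0)
set_airspeed(12.93): V ← 12.93 m/s
throttle_to(5885): rpm ← 5885
final state: V = 12.93 m/s, rpm = 5885 → n = rpm/60 = 98.083333 rev/s
target J* = 0.57; solve J* = V/(n·D) for n: n = V/(J*·D) = 12.93/(0.57 × 1.771) = 12.808702 rev/s
rpm = 60·n = 768.522096

rpm = 768.52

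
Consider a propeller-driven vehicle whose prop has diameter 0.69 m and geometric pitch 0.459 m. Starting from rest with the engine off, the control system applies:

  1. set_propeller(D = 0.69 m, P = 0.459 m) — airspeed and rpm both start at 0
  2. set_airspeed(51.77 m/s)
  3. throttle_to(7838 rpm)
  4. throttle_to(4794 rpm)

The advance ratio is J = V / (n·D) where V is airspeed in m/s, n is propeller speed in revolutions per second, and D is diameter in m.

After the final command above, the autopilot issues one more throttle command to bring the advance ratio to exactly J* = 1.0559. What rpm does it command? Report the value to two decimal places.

rpm = 4263.41

set_propeller: D = 0.69 m, P = 0.459 m (p = P/D = 0.665217); state ← (V=0, rpm=0)
set_airspeed(51.77): V ← 51.77 m/s
throttle_to(7838): rpm ← 7838
throttle_to(4794): rpm ← 4794
final state: V = 51.77 m/s, rpm = 4794 → n = rpm/60 = 79.900000 rev/s
target J* = 1.0559; solve J* = V/(n·D) for n: n = V/(J*·D) = 51.77/(1.0559 × 0.69) = 71.056905 rev/s
rpm = 60·n = 4263.414273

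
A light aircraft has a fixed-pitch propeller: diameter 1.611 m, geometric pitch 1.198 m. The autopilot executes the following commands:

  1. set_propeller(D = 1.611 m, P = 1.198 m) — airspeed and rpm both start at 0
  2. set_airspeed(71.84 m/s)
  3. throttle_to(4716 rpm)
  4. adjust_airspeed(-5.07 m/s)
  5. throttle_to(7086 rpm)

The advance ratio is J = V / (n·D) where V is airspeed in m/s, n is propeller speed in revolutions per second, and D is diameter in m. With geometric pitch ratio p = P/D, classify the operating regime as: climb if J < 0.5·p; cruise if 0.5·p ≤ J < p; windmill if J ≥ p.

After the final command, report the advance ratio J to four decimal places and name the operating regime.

set_propeller: D = 1.611 m, P = 1.198 m (p = P/D = 0.743637); state ← (V=0, rpm=0)
set_airspeed(71.84): V ← 71.84 m/s
throttle_to(4716): rpm ← 4716
adjust_airspeed(-5.07): V ← 71.84 -5.07 = 66.77 m/s
throttle_to(7086): rpm ← 7086
final state: V = 66.77 m/s, rpm = 7086 → n = rpm/60 = 118.100000 rev/s
J = V / (n·D) = 66.77 / (118.100000 × 1.611) = 0.350942
regime bands: climb J<0.3718 | cruise [0.3718, 0.7436) | windmill J≥0.7436
J = 0.3509 → climb

J = 0.3509, regime = climb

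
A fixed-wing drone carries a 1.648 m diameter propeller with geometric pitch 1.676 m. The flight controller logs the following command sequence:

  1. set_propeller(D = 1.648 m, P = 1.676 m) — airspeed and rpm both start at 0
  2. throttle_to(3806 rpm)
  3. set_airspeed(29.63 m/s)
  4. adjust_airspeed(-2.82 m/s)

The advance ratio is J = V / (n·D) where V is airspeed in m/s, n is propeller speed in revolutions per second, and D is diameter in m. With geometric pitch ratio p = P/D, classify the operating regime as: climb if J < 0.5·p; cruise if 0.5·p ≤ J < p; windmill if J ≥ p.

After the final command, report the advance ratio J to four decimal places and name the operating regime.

J = 0.2565, regime = climb

set_propeller: D = 1.648 m, P = 1.676 m (p = P/D = 1.016990); state ← (V=0, rpm=0)
throttle_to(3806): rpm ← 3806
set_airspeed(29.63): V ← 29.63 m/s
adjust_airspeed(-2.82): V ← 29.63 -2.82 = 26.81 m/s
final state: V = 26.81 m/s, rpm = 3806 → n = rpm/60 = 63.433333 rev/s
J = V / (n·D) = 26.81 / (63.433333 × 1.648) = 0.256461
regime bands: climb J<0.5085 | cruise [0.5085, 1.0170) | windmill J≥1.0170
J = 0.2565 → climb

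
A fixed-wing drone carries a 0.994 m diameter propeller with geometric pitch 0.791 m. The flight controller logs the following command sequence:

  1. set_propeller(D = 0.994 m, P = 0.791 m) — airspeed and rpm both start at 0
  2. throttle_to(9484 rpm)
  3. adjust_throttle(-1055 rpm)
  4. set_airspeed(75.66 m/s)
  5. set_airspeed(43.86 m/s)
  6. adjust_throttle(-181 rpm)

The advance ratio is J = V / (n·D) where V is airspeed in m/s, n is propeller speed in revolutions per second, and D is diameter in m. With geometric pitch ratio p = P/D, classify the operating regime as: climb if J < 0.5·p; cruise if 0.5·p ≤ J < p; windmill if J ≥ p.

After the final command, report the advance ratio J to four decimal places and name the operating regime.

J = 0.3210, regime = climb

set_propeller: D = 0.994 m, P = 0.791 m (p = P/D = 0.795775); state ← (V=0, rpm=0)
throttle_to(9484): rpm ← 9484
adjust_throttle(-1055): rpm ← 9484 -1055 = 8429
set_airspeed(75.66): V ← 75.66 m/s
set_airspeed(43.86): V ← 43.86 m/s
adjust_throttle(-181): rpm ← 8429 -181 = 8248
final state: V = 43.86 m/s, rpm = 8248 → n = rpm/60 = 137.466667 rev/s
J = V / (n·D) = 43.86 / (137.466667 × 0.994) = 0.320985
regime bands: climb J<0.3979 | cruise [0.3979, 0.7958) | windmill J≥0.7958
J = 0.3210 → climb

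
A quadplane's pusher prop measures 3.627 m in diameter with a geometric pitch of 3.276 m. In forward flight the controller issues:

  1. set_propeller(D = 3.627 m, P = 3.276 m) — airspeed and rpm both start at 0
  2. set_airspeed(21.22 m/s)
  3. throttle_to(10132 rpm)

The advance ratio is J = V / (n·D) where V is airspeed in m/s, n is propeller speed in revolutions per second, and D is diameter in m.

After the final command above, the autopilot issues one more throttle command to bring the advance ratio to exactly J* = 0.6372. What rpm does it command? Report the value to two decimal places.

rpm = 550.90

set_propeller: D = 3.627 m, P = 3.276 m (p = P/D = 0.903226); state ← (V=0, rpm=0)
set_airspeed(21.22): V ← 21.22 m/s
throttle_to(10132): rpm ← 10132
final state: V = 21.22 m/s, rpm = 10132 → n = rpm/60 = 168.866667 rev/s
target J* = 0.6372; solve J* = V/(n·D) for n: n = V/(J*·D) = 21.22/(0.6372 × 3.627) = 9.181678 rev/s
rpm = 60·n = 550.900678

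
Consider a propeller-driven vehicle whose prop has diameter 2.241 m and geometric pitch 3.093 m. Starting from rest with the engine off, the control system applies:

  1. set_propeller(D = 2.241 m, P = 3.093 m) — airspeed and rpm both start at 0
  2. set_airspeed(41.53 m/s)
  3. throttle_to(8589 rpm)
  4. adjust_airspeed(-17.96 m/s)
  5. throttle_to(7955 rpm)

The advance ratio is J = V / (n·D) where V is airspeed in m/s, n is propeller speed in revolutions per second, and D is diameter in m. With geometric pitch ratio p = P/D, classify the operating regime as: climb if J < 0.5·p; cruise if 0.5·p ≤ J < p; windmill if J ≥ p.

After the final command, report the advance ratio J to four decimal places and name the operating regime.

set_propeller: D = 2.241 m, P = 3.093 m (p = P/D = 1.380187); state ← (V=0, rpm=0)
set_airspeed(41.53): V ← 41.53 m/s
throttle_to(8589): rpm ← 8589
adjust_airspeed(-17.96): V ← 41.53 -17.96 = 23.57 m/s
throttle_to(7955): rpm ← 7955
final state: V = 23.57 m/s, rpm = 7955 → n = rpm/60 = 132.583333 rev/s
J = V / (n·D) = 23.57 / (132.583333 × 2.241) = 0.079328
regime bands: climb J<0.6901 | cruise [0.6901, 1.3802) | windmill J≥1.3802
J = 0.0793 → climb

J = 0.0793, regime = climb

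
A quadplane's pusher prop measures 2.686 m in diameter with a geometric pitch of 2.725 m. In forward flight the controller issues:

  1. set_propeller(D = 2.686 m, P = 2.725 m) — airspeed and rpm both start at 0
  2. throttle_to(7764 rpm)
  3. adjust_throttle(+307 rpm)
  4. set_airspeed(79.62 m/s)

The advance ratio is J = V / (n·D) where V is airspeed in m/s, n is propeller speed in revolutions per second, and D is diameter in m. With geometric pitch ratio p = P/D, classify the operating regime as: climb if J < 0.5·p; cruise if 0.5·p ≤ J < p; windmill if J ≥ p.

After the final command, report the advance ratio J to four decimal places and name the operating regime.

J = 0.2204, regime = climb

set_propeller: D = 2.686 m, P = 2.725 m (p = P/D = 1.014520); state ← (V=0, rpm=0)
throttle_to(7764): rpm ← 7764
adjust_throttle(+307): rpm ← 7764 +307 = 8071
set_airspeed(79.62): V ← 79.62 m/s
final state: V = 79.62 m/s, rpm = 8071 → n = rpm/60 = 134.516667 rev/s
J = V / (n·D) = 79.62 / (134.516667 × 2.686) = 0.220364
regime bands: climb J<0.5073 | cruise [0.5073, 1.0145) | windmill J≥1.0145
J = 0.2204 → climb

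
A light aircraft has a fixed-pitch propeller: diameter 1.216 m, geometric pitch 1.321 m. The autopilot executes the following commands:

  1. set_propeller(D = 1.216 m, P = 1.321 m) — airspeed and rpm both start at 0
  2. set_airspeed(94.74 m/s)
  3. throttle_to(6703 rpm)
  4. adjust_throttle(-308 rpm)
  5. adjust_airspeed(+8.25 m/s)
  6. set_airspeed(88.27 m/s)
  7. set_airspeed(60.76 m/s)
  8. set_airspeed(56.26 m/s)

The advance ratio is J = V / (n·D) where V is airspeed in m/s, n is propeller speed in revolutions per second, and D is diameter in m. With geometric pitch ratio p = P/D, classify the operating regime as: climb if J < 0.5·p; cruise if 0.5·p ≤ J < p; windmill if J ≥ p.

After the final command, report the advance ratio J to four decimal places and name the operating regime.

J = 0.4341, regime = climb

set_propeller: D = 1.216 m, P = 1.321 m (p = P/D = 1.086349); state ← (V=0, rpm=0)
set_airspeed(94.74): V ← 94.74 m/s
throttle_to(6703): rpm ← 6703
adjust_throttle(-308): rpm ← 6703 -308 = 6395
adjust_airspeed(+8.25): V ← 94.74 +8.25 = 102.99 m/s
set_airspeed(88.27): V ← 88.27 m/s
set_airspeed(60.76): V ← 60.76 m/s
set_airspeed(56.26): V ← 56.26 m/s
final state: V = 56.26 m/s, rpm = 6395 → n = rpm/60 = 106.583333 rev/s
J = V / (n·D) = 56.26 / (106.583333 × 1.216) = 0.434087
regime bands: climb J<0.5432 | cruise [0.5432, 1.0863) | windmill J≥1.0863
J = 0.4341 → climb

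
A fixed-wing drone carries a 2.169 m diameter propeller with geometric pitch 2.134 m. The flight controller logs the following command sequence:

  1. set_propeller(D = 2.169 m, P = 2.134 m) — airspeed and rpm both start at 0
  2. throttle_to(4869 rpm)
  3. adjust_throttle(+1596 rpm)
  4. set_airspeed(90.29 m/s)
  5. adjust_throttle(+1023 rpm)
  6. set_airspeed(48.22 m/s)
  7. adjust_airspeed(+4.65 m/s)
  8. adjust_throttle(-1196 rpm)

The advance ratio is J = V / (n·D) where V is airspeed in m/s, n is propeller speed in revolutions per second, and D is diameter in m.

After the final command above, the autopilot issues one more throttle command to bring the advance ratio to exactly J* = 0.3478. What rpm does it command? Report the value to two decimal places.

set_propeller: D = 2.169 m, P = 2.134 m (p = P/D = 0.983864); state ← (V=0, rpm=0)
throttle_to(4869): rpm ← 4869
adjust_throttle(+1596): rpm ← 4869 +1596 = 6465
set_airspeed(90.29): V ← 90.29 m/s
adjust_throttle(+1023): rpm ← 6465 +1023 = 7488
set_airspeed(48.22): V ← 48.22 m/s
adjust_airspeed(+4.65): V ← 48.22 +4.65 = 52.87 m/s
adjust_throttle(-1196): rpm ← 7488 -1196 = 6292
final state: V = 52.87 m/s, rpm = 6292 → n = rpm/60 = 104.866667 rev/s
target J* = 0.3478; solve J* = V/(n·D) for n: n = V/(J*·D) = 52.87/(0.3478 × 2.169) = 70.084210 rev/s
rpm = 60·n = 4205.052585

rpm = 4205.05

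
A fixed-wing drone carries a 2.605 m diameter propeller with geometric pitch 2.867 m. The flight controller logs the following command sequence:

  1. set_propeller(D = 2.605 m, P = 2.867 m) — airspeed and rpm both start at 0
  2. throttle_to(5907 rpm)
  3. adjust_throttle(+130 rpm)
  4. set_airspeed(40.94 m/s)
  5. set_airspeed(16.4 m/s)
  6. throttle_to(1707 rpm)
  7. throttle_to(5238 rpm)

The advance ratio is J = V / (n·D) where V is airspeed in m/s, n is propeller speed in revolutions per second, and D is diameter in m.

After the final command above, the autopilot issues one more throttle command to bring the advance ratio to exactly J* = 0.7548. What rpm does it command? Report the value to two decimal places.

set_propeller: D = 2.605 m, P = 2.867 m (p = P/D = 1.100576); state ← (V=0, rpm=0)
throttle_to(5907): rpm ← 5907
adjust_throttle(+130): rpm ← 5907 +130 = 6037
set_airspeed(40.94): V ← 40.94 m/s
set_airspeed(16.4): V ← 16.4 m/s
throttle_to(1707): rpm ← 1707
throttle_to(5238): rpm ← 5238
final state: V = 16.4 m/s, rpm = 5238 → n = rpm/60 = 87.300000 rev/s
target J* = 0.7548; solve J* = V/(n·D) for n: n = V/(J*·D) = 16.4/(0.7548 × 2.605) = 8.340733 rev/s
rpm = 60·n = 500.443991

rpm = 500.44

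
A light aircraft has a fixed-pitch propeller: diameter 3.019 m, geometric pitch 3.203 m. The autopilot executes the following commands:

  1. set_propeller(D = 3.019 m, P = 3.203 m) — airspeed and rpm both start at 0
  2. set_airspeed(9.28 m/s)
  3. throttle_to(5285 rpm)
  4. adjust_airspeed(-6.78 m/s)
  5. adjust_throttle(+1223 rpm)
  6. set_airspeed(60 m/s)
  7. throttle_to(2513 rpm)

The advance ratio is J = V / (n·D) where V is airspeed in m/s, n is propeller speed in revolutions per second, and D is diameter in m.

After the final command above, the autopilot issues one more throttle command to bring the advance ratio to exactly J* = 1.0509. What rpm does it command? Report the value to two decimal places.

set_propeller: D = 3.019 m, P = 3.203 m (p = P/D = 1.060947); state ← (V=0, rpm=0)
set_airspeed(9.28): V ← 9.28 m/s
throttle_to(5285): rpm ← 5285
adjust_airspeed(-6.78): V ← 9.28 -6.78 = 2.5 m/s
adjust_throttle(+1223): rpm ← 5285 +1223 = 6508
set_airspeed(60): V ← 60 m/s
throttle_to(2513): rpm ← 2513
final state: V = 60 m/s, rpm = 2513 → n = rpm/60 = 41.883333 rev/s
target J* = 1.0509; solve J* = V/(n·D) for n: n = V/(J*·D) = 60/(1.0509 × 3.019) = 18.911533 rev/s
rpm = 60·n = 1134.692007

rpm = 1134.69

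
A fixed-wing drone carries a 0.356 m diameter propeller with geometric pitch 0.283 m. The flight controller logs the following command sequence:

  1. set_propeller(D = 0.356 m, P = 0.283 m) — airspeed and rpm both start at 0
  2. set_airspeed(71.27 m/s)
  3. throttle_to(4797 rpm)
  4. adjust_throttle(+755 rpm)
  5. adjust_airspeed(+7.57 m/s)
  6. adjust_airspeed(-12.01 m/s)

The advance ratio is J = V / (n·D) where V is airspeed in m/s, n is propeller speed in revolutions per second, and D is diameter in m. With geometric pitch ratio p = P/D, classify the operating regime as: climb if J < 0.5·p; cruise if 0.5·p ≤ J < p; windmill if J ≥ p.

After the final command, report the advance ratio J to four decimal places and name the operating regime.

J = 2.0287, regime = windmill

set_propeller: D = 0.356 m, P = 0.283 m (p = P/D = 0.794944); state ← (V=0, rpm=0)
set_airspeed(71.27): V ← 71.27 m/s
throttle_to(4797): rpm ← 4797
adjust_throttle(+755): rpm ← 4797 +755 = 5552
adjust_airspeed(+7.57): V ← 71.27 +7.57 = 78.84 m/s
adjust_airspeed(-12.01): V ← 78.84 -12.01 = 66.83 m/s
final state: V = 66.83 m/s, rpm = 5552 → n = rpm/60 = 92.533333 rev/s
J = V / (n·D) = 66.83 / (92.533333 × 0.356) = 2.028725
regime bands: climb J<0.3975 | cruise [0.3975, 0.7949) | windmill J≥0.7949
J = 2.0287 → windmill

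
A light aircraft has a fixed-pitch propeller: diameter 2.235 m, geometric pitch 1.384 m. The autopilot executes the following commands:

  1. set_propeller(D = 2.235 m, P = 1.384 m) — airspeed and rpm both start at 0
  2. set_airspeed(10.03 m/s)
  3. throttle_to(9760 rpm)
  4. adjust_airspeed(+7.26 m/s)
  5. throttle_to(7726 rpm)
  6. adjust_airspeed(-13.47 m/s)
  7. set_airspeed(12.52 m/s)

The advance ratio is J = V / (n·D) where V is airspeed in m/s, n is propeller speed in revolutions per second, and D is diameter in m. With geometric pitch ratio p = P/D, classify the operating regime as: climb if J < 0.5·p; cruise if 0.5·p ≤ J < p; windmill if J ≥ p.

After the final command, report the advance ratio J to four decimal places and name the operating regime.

set_propeller: D = 2.235 m, P = 1.384 m (p = P/D = 0.619239); state ← (V=0, rpm=0)
set_airspeed(10.03): V ← 10.03 m/s
throttle_to(9760): rpm ← 9760
adjust_airspeed(+7.26): V ← 10.03 +7.26 = 17.29 m/s
throttle_to(7726): rpm ← 7726
adjust_airspeed(-13.47): V ← 17.29 -13.47 = 3.82 m/s
set_airspeed(12.52): V ← 12.52 m/s
final state: V = 12.52 m/s, rpm = 7726 → n = rpm/60 = 128.766667 rev/s
J = V / (n·D) = 12.52 / (128.766667 × 2.235) = 0.043503
regime bands: climb J<0.3096 | cruise [0.3096, 0.6192) | windmill J≥0.6192
J = 0.0435 → climb

J = 0.0435, regime = climb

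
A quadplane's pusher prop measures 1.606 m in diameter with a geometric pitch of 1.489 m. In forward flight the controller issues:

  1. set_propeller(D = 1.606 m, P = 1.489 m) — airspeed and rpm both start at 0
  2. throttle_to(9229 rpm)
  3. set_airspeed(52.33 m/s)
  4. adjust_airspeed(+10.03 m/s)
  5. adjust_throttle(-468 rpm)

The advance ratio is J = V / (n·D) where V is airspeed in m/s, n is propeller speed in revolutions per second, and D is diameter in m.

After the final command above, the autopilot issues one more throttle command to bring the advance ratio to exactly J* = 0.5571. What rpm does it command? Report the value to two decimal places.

set_propeller: D = 1.606 m, P = 1.489 m (p = P/D = 0.927148); state ← (V=0, rpm=0)
throttle_to(9229): rpm ← 9229
set_airspeed(52.33): V ← 52.33 m/s
adjust_airspeed(+10.03): V ← 52.33 +10.03 = 62.36 m/s
adjust_throttle(-468): rpm ← 9229 -468 = 8761
final state: V = 62.36 m/s, rpm = 8761 → n = rpm/60 = 146.016667 rev/s
target J* = 0.5571; solve J* = V/(n·D) for n: n = V/(J*·D) = 62.36/(0.5571 × 1.606) = 69.699138 rev/s
rpm = 60·n = 4181.948281

rpm = 4181.95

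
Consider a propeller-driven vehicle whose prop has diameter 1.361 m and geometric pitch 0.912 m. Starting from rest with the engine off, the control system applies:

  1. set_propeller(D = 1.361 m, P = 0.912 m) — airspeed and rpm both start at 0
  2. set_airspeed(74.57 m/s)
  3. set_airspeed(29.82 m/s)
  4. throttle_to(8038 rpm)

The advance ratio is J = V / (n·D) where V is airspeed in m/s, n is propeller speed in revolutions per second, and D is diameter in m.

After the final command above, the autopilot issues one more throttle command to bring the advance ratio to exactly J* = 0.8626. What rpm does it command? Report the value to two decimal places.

rpm = 1524.02

set_propeller: D = 1.361 m, P = 0.912 m (p = P/D = 0.670096); state ← (V=0, rpm=0)
set_airspeed(74.57): V ← 74.57 m/s
set_airspeed(29.82): V ← 29.82 m/s
throttle_to(8038): rpm ← 8038
final state: V = 29.82 m/s, rpm = 8038 → n = rpm/60 = 133.966667 rev/s
target J* = 0.8626; solve J* = V/(n·D) for n: n = V/(J*·D) = 29.82/(0.8626 × 1.361) = 25.400371 rev/s
rpm = 60·n = 1524.022260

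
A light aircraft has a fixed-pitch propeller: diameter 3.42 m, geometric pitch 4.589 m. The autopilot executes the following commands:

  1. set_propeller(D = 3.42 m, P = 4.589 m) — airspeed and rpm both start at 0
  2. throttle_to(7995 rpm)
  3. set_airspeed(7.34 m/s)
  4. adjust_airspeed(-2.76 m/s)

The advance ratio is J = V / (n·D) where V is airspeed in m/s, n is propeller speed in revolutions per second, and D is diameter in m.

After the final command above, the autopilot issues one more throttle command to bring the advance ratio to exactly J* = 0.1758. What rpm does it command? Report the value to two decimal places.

set_propeller: D = 3.42 m, P = 4.589 m (p = P/D = 1.341813); state ← (V=0, rpm=0)
throttle_to(7995): rpm ← 7995
set_airspeed(7.34): V ← 7.34 m/s
adjust_airspeed(-2.76): V ← 7.34 -2.76 = 4.58 m/s
final state: V = 4.58 m/s, rpm = 7995 → n = rpm/60 = 133.250000 rev/s
target J* = 0.1758; solve J* = V/(n·D) for n: n = V/(J*·D) = 4.58/(0.1758 × 3.42) = 7.617641 rev/s
rpm = 60·n = 457.058460

rpm = 457.06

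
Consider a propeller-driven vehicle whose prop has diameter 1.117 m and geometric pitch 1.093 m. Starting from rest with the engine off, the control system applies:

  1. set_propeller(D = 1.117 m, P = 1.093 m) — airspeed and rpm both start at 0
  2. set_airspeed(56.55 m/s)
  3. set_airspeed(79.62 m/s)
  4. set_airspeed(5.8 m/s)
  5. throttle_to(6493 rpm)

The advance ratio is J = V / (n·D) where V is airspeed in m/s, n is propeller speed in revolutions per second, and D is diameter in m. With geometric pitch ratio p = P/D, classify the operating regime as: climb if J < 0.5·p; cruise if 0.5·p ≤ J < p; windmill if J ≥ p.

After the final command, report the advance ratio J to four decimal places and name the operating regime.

J = 0.0480, regime = climb

set_propeller: D = 1.117 m, P = 1.093 m (p = P/D = 0.978514); state ← (V=0, rpm=0)
set_airspeed(56.55): V ← 56.55 m/s
set_airspeed(79.62): V ← 79.62 m/s
set_airspeed(5.8): V ← 5.8 m/s
throttle_to(6493): rpm ← 6493
final state: V = 5.8 m/s, rpm = 6493 → n = rpm/60 = 108.216667 rev/s
J = V / (n·D) = 5.8 / (108.216667 × 1.117) = 0.047982
regime bands: climb J<0.4893 | cruise [0.4893, 0.9785) | windmill J≥0.9785
J = 0.0480 → climb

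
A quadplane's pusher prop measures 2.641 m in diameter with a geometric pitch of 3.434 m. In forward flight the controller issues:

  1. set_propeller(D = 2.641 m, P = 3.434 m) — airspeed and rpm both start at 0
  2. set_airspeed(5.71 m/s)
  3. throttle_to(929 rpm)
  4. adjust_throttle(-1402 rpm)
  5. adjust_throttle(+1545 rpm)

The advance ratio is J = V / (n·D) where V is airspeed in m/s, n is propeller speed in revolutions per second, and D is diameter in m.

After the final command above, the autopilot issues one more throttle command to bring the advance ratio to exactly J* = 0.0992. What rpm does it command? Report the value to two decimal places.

rpm = 1307.70

set_propeller: D = 2.641 m, P = 3.434 m (p = P/D = 1.300265); state ← (V=0, rpm=0)
set_airspeed(5.71): V ← 5.71 m/s
throttle_to(929): rpm ← 929
adjust_throttle(-1402): rpm ← 929 -1402 = -473
adjust_throttle(+1545): rpm ← -473 +1545 = 1072
final state: V = 5.71 m/s, rpm = 1072 → n = rpm/60 = 17.866667 rev/s
target J* = 0.0992; solve J* = V/(n·D) for n: n = V/(J*·D) = 5.71/(0.0992 × 2.641) = 21.794958 rev/s
rpm = 60·n = 1307.697475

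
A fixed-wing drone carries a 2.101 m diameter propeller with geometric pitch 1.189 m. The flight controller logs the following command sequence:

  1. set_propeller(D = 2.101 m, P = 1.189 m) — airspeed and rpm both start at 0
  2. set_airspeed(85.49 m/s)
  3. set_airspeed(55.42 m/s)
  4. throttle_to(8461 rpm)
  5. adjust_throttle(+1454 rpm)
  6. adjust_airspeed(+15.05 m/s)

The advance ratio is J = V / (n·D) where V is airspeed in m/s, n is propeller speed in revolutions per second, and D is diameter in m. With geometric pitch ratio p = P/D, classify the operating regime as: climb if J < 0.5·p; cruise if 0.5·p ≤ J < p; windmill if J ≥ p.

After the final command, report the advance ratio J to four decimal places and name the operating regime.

J = 0.2030, regime = climb

set_propeller: D = 2.101 m, P = 1.189 m (p = P/D = 0.565921); state ← (V=0, rpm=0)
set_airspeed(85.49): V ← 85.49 m/s
set_airspeed(55.42): V ← 55.42 m/s
throttle_to(8461): rpm ← 8461
adjust_throttle(+1454): rpm ← 8461 +1454 = 9915
adjust_airspeed(+15.05): V ← 55.42 +15.05 = 70.47 m/s
final state: V = 70.47 m/s, rpm = 9915 → n = rpm/60 = 165.250000 rev/s
J = V / (n·D) = 70.47 / (165.250000 × 2.101) = 0.202972
regime bands: climb J<0.2830 | cruise [0.2830, 0.5659) | windmill J≥0.5659
J = 0.2030 → climb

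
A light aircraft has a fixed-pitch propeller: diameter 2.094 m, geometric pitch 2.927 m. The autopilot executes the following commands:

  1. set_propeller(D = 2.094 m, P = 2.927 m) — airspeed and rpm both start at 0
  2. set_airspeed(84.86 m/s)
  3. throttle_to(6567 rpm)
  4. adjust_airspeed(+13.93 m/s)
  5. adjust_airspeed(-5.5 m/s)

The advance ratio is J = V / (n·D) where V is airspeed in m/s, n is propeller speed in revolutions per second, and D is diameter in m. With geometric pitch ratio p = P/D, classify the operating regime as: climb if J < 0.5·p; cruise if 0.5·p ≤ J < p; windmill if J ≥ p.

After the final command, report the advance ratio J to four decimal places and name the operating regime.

set_propeller: D = 2.094 m, P = 2.927 m (p = P/D = 1.397803); state ← (V=0, rpm=0)
set_airspeed(84.86): V ← 84.86 m/s
throttle_to(6567): rpm ← 6567
adjust_airspeed(+13.93): V ← 84.86 +13.93 = 98.79 m/s
adjust_airspeed(-5.5): V ← 98.79 -5.5 = 93.29 m/s
final state: V = 93.29 m/s, rpm = 6567 → n = rpm/60 = 109.450000 rev/s
J = V / (n·D) = 93.29 / (109.450000 × 2.094) = 0.407045
regime bands: climb J<0.6989 | cruise [0.6989, 1.3978) | windmill J≥1.3978
J = 0.4070 → climb

J = 0.4070, regime = climb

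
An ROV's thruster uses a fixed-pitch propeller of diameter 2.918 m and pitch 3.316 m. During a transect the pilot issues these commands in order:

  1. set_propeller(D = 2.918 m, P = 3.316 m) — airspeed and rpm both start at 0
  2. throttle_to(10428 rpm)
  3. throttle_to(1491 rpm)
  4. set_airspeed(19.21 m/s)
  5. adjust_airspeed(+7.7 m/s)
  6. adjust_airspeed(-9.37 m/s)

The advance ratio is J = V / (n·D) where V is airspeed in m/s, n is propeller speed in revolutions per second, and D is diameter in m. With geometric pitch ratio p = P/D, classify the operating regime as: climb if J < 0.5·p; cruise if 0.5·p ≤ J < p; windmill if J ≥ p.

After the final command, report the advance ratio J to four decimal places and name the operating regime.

J = 0.2419, regime = climb

set_propeller: D = 2.918 m, P = 3.316 m (p = P/D = 1.136395); state ← (V=0, rpm=0)
throttle_to(10428): rpm ← 10428
throttle_to(1491): rpm ← 1491
set_airspeed(19.21): V ← 19.21 m/s
adjust_airspeed(+7.7): V ← 19.21 +7.7 = 26.91 m/s
adjust_airspeed(-9.37): V ← 26.91 -9.37 = 17.54 m/s
final state: V = 17.54 m/s, rpm = 1491 → n = rpm/60 = 24.850000 rev/s
J = V / (n·D) = 17.54 / (24.850000 × 2.918) = 0.241890
regime bands: climb J<0.5682 | cruise [0.5682, 1.1364) | windmill J≥1.1364
J = 0.2419 → climb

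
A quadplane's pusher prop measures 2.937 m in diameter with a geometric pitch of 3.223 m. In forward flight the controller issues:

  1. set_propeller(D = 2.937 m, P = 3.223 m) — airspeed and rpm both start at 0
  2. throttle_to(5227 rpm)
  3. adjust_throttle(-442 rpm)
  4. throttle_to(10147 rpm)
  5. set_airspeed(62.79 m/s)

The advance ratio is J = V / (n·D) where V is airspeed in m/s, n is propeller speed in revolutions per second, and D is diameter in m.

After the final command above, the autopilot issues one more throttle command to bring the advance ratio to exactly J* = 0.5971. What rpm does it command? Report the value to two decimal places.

rpm = 2148.28

set_propeller: D = 2.937 m, P = 3.223 m (p = P/D = 1.097378); state ← (V=0, rpm=0)
throttle_to(5227): rpm ← 5227
adjust_throttle(-442): rpm ← 5227 -442 = 4785
throttle_to(10147): rpm ← 10147
set_airspeed(62.79): V ← 62.79 m/s
final state: V = 62.79 m/s, rpm = 10147 → n = rpm/60 = 169.116667 rev/s
target J* = 0.5971; solve J* = V/(n·D) for n: n = V/(J*·D) = 62.79/(0.5971 × 2.937) = 35.804653 rev/s
rpm = 60·n = 2148.279161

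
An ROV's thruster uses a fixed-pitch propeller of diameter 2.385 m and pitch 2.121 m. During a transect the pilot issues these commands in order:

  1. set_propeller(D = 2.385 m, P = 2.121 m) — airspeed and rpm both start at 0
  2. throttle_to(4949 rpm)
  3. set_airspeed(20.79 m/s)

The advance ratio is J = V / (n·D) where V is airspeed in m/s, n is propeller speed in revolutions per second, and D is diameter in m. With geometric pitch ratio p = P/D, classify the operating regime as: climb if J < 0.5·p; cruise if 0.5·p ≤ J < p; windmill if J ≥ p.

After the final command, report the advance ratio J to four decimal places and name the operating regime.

set_propeller: D = 2.385 m, P = 2.121 m (p = P/D = 0.889308); state ← (V=0, rpm=0)
throttle_to(4949): rpm ← 4949
set_airspeed(20.79): V ← 20.79 m/s
final state: V = 20.79 m/s, rpm = 4949 → n = rpm/60 = 82.483333 rev/s
J = V / (n·D) = 20.79 / (82.483333 × 2.385) = 0.105682
regime bands: climb J<0.4447 | cruise [0.4447, 0.8893) | windmill J≥0.8893
J = 0.1057 → climb

J = 0.1057, regime = climb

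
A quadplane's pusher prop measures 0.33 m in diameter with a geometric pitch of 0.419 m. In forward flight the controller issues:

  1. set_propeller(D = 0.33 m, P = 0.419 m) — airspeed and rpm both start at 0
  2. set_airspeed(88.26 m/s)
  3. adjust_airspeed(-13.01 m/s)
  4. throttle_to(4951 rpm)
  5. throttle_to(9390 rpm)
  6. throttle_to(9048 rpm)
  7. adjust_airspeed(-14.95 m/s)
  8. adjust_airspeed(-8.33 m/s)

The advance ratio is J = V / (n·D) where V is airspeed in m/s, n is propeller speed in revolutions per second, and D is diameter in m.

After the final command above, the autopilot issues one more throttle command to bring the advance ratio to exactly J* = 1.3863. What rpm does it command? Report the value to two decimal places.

set_propeller: D = 0.33 m, P = 0.419 m (p = P/D = 1.269697); state ← (V=0, rpm=0)
set_airspeed(88.26): V ← 88.26 m/s
adjust_airspeed(-13.01): V ← 88.26 -13.01 = 75.25 m/s
throttle_to(4951): rpm ← 4951
throttle_to(9390): rpm ← 9390
throttle_to(9048): rpm ← 9048
adjust_airspeed(-14.95): V ← 75.25 -14.95 = 60.3 m/s
adjust_airspeed(-8.33): V ← 60.3 -8.33 = 51.97 m/s
final state: V = 51.97 m/s, rpm = 9048 → n = rpm/60 = 150.800000 rev/s
target J* = 1.3863; solve J* = V/(n·D) for n: n = V/(J*·D) = 51.97/(1.3863 × 0.33) = 113.600843 rev/s
rpm = 60·n = 6816.050573

rpm = 6816.05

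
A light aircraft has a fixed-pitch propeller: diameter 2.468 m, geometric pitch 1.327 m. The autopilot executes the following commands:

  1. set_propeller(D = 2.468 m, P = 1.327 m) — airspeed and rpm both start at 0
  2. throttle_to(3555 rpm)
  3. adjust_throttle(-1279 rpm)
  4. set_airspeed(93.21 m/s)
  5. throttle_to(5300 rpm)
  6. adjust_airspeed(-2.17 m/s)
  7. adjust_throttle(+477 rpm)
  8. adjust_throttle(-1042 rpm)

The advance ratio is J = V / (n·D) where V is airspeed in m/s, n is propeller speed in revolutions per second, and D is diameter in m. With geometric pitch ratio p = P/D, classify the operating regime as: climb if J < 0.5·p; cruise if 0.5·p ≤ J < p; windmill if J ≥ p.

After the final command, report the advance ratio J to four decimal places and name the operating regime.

set_propeller: D = 2.468 m, P = 1.327 m (p = P/D = 0.537682); state ← (V=0, rpm=0)
throttle_to(3555): rpm ← 3555
adjust_throttle(-1279): rpm ← 3555 -1279 = 2276
set_airspeed(93.21): V ← 93.21 m/s
throttle_to(5300): rpm ← 5300
adjust_airspeed(-2.17): V ← 93.21 -2.17 = 91.04 m/s
adjust_throttle(+477): rpm ← 5300 +477 = 5777
adjust_throttle(-1042): rpm ← 5777 -1042 = 4735
final state: V = 91.04 m/s, rpm = 4735 → n = rpm/60 = 78.916667 rev/s
J = V / (n·D) = 91.04 / (78.916667 × 2.468) = 0.467432
regime bands: climb J<0.2688 | cruise [0.2688, 0.5377) | windmill J≥0.5377
J = 0.4674 → cruise

J = 0.4674, regime = cruise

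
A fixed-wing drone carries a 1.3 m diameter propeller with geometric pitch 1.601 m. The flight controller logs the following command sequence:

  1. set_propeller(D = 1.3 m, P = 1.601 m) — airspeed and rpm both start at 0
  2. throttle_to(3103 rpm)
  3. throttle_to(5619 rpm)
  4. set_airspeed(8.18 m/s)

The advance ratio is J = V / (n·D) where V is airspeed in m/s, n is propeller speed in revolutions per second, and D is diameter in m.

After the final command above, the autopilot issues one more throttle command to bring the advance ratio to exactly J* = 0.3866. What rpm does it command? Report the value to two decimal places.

set_propeller: D = 1.3 m, P = 1.601 m (p = P/D = 1.231538); state ← (V=0, rpm=0)
throttle_to(3103): rpm ← 3103
throttle_to(5619): rpm ← 5619
set_airspeed(8.18): V ← 8.18 m/s
final state: V = 8.18 m/s, rpm = 5619 → n = rpm/60 = 93.650000 rev/s
target J* = 0.3866; solve J* = V/(n·D) for n: n = V/(J*·D) = 8.18/(0.3866 × 1.3) = 16.276016 rev/s
rpm = 60·n = 976.560946

rpm = 976.56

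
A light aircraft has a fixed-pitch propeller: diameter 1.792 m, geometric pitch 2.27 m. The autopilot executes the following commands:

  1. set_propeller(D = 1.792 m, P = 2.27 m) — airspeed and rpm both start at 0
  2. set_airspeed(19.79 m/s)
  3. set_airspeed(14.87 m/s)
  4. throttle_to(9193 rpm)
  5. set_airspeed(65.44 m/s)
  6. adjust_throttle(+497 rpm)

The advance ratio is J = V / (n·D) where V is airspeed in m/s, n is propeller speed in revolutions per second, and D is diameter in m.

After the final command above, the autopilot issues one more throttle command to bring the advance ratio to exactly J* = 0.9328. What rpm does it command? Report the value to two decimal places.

set_propeller: D = 1.792 m, P = 2.27 m (p = P/D = 1.266741); state ← (V=0, rpm=0)
set_airspeed(19.79): V ← 19.79 m/s
set_airspeed(14.87): V ← 14.87 m/s
throttle_to(9193): rpm ← 9193
set_airspeed(65.44): V ← 65.44 m/s
adjust_throttle(+497): rpm ← 9193 +497 = 9690
final state: V = 65.44 m/s, rpm = 9690 → n = rpm/60 = 161.500000 rev/s
target J* = 0.9328; solve J* = V/(n·D) for n: n = V/(J*·D) = 65.44/(0.9328 × 1.792) = 39.148646 rev/s
rpm = 60·n = 2348.918770

rpm = 2348.92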